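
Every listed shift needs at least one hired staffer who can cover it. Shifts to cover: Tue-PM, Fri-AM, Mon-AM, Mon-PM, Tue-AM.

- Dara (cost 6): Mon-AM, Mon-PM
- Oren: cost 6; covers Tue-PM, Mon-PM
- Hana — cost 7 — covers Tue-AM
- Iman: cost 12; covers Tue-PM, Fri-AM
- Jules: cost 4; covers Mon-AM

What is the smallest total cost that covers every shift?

25

The greedy cost-per-new-shift heuristic would pick Dara, Oren, Hana, and Iman for 31, but a cheaper cover exists.
Choose Dara, Hana, and Iman: together they cover Tue-PM, Fri-AM, Mon-AM, Mon-PM, Tue-AM — every shift.
Total cost: 6 + 7 + 12 = 25.
No cover costs less than 25.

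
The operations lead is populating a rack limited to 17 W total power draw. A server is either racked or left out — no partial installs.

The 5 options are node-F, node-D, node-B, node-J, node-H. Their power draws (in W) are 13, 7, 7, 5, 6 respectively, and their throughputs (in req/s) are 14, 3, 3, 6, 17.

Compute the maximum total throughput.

Treat it as a binary knapsack problem.
Allowing fractional choices, the relaxed optimum would be about 29.5, but servers are indivisible.
node-J + node-H: power draw 5 + 6 = 11 ≤ 17, throughput 6 + 17 = 23.
node-D + node-H: power draw 7 + 6 = 13 ≤ 17, throughput 3 + 17 = 20.
Best is node-J and node-H with total throughput 23.

23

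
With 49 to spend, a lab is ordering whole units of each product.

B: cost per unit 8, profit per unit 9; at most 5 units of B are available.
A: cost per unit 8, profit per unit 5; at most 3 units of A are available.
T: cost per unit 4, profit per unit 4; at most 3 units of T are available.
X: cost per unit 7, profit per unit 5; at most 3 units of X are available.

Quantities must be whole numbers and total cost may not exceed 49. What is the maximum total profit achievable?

53

This is a bounded integer knapsack.
5×B and 1×X: cost 47 ≤ 49, profit 5·9 + 1·5 = 50.
5×B and 2×T: cost 48 ≤ 49, profit 5·9 + 2·4 = 53.
Best is 53.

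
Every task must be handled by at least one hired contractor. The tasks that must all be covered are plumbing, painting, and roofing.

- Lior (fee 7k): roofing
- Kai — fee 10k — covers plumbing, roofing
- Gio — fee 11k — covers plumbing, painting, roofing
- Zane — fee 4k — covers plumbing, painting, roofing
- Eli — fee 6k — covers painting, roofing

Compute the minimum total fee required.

Zane alone covers plumbing, painting, roofing — every task.
Total fee: 4.
No cover costs less than 4.

4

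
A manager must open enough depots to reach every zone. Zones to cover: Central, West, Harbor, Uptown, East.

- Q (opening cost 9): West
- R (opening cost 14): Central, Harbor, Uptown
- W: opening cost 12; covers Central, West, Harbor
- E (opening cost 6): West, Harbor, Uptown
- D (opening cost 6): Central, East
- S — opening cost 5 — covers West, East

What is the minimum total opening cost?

Choose E and D: together they cover Central, West, Harbor, Uptown, East — every zone.
Total opening cost: 6 + 6 = 12.
No cover costs less than 12.

12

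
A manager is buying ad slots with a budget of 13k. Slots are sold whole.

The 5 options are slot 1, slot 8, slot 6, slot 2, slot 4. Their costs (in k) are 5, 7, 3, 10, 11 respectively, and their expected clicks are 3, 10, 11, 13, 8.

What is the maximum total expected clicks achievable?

24

Allowing fractional choices, the relaxed optimum would be about 24.9, but ad slots are indivisible.
slot 6 + slot 2: cost 3 + 10 = 13 ≤ 13, expected clicks 11 + 13 = 24.
slot 8 + slot 6: cost 7 + 3 = 10 ≤ 13, expected clicks 10 + 11 = 21.
Best is slot 6 and slot 2 with total expected clicks 24.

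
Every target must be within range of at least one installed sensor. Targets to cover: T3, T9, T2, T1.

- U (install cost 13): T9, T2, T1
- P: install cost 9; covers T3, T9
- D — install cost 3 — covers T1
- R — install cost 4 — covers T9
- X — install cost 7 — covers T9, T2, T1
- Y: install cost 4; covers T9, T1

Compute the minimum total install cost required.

16

Choose P and X: together they cover T3, T9, T2, T1 — every target.
Total install cost: 9 + 7 = 16.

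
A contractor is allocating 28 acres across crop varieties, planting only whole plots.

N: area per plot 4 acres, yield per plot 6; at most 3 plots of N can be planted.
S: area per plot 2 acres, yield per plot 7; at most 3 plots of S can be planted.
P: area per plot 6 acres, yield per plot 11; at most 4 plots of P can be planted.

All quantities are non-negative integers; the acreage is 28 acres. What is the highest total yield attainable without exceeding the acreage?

60

S has the best ratio (7/2); taking only S gives at most 3×7 = 21 (stopped by the supply cap of 3).
Mixing does better — 1×N, 3×S, and 3×P: area 28 ≤ 28, yield 1·6 + 3·7 + 3·11 = 60.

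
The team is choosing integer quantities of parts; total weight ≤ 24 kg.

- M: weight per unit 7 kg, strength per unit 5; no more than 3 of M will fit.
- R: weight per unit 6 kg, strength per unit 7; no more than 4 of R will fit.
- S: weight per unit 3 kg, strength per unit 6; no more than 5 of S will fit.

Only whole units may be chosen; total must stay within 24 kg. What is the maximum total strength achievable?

38

This is a bounded integer knapsack.
S has the best ratio (6/3); taking only S gives at most 5×6 = 30 (stopped by the supply cap of 5).
Mixing does better — 2×R and 4×S: weight 24 ≤ 24, strength 2·7 + 4·6 = 38.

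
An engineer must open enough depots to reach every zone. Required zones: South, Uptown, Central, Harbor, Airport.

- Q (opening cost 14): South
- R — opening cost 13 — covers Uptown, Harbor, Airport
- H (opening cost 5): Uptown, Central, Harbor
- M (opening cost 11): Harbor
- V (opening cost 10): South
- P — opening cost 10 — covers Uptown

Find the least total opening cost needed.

28

This is an integer covering problem.
Choose R, H, and V: together they cover South, Uptown, Central, Harbor, Airport — every zone.
Total opening cost: 13 + 5 + 10 = 28.
No cover costs less than 28.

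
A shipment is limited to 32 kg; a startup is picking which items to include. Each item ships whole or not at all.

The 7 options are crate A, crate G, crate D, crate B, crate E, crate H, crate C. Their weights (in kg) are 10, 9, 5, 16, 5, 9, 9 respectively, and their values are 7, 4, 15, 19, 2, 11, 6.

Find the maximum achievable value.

Take crate D, crate B, and crate H: weight 5 + 16 + 9 = 30 ≤ 32, value 15 + 19 + 11 = 45.
No other feasible combination does better.

45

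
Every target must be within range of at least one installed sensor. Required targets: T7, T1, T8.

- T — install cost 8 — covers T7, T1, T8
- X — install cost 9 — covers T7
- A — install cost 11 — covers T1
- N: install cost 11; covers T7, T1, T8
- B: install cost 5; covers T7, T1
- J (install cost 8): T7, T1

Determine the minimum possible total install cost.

The greedy cost-per-new-target heuristic would pick B and T for 13, but a cheaper cover exists.
T alone covers T7, T1, T8 — every target.
Total install cost: 8.
No cover costs less than 8.

8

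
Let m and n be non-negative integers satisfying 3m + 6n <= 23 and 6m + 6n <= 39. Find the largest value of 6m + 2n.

36

The continuous relaxation peaks at (6.5, 0) with value 39.00; rounding to a feasible lattice point costs some objective.
(m,n)=(6,0): 3·6+6·0=18≤23, 6·6+6·0=36≤39, objective 36.
(m,n)=(5,1): 3·5+6·1=21≤23, 6·5+6·1=36≤39, objective 32.
(m,n)=(5,0): 3·5+6·0=15≤23, 6·5+6·0=30≤39, objective 30.
The best lattice point is (6,0), giving 36.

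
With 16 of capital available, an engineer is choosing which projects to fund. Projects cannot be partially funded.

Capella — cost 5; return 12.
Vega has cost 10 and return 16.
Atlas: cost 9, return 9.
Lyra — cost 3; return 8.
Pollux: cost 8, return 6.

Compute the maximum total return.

This is a 0-1 knapsack instance.
Allowing fractional choices, the relaxed optimum would be about 32.8, but projects are indivisible.
Capella + Vega: cost 5 + 10 = 15 ≤ 16, return 12 + 16 = 28.
Vega + Lyra: cost 10 + 3 = 13 ≤ 16, return 16 + 8 = 24.
Capella + Lyra + Pollux: cost 5 + 3 + 8 = 16 ≤ 16, return 12 + 8 + 6 = 26.
Best is Capella and Vega with total return 28.

28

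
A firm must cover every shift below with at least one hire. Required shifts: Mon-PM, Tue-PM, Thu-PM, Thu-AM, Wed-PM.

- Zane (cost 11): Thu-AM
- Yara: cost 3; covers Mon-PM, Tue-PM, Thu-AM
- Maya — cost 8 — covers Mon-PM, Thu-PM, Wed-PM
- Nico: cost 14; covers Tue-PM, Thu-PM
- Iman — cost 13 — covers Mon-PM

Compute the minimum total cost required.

11

Choose Yara and Maya: together they cover Mon-PM, Tue-PM, Thu-PM, Thu-AM, Wed-PM — every shift.
Total cost: 3 + 8 = 11.
No cover costs less than 11.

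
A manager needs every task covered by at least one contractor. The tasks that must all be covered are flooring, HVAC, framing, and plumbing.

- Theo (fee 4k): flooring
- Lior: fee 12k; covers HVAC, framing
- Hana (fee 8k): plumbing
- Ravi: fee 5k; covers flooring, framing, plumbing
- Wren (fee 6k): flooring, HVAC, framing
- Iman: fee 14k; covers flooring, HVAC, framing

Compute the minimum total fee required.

Choose Ravi and Wren: together they cover flooring, HVAC, framing, plumbing — every task.
Total fee: 5 + 6 = 11.

11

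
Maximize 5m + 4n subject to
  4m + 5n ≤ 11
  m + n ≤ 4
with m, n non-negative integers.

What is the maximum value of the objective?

10

The continuous relaxation peaks at (2.75, 0) with value 13.75; rounding to a feasible lattice point costs some objective.
(m,n)=(2,0): 4·2+5·0=8≤11, 1·2+1·0=2≤4, objective 10.
(m,n)=(1,1): 4·1+5·1=9≤11, 1·1+1·1=2≤4, objective 9.
No feasible integer point exceeds 10.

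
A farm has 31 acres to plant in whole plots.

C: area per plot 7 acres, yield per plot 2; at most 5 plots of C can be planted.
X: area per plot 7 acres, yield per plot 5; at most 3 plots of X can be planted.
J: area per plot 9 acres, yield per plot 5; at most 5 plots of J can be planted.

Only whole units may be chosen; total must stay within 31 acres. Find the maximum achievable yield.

X has the best ratio (5/7); taking only X gives at most 3×5 = 15 (stopped by the supply cap of 3).
Mixing does better — 3×X and 1×J: area 30 ≤ 31, yield 3·5 + 1·5 = 20.

20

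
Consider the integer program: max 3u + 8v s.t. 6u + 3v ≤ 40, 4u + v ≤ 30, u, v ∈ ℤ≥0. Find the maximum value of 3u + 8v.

The continuous relaxation peaks at (0, 13.3) with value 106.67; rounding to a feasible lattice point costs some objective.
(u,v)=(0,13) is feasible, giving 104.
(u,v)=(0,12) is feasible, giving 96.
No feasible integer point exceeds 104.

104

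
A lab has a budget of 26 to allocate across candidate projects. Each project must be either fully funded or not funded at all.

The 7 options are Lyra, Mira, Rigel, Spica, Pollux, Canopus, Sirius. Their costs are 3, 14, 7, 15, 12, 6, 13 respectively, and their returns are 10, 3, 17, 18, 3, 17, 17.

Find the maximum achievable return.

Lyra + Spica + Canopus: cost 3 + 15 + 6 = 24 ≤ 26, return 10 + 18 + 17 = 45.
Rigel + Canopus + Sirius: cost 7 + 6 + 13 = 26 ≤ 26, return 17 + 17 + 17 = 51.
Lyra + Rigel + Spica: cost 3 + 7 + 15 = 25 ≤ 26, return 10 + 17 + 18 = 45.
Best is Rigel, Canopus, and Sirius with total return 51.

51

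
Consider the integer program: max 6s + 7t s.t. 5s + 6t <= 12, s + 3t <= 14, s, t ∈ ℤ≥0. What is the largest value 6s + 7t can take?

14

(s,t)=(0,2): 5·0+6·2=12≤12, 1·0+3·2=6≤14, objective 14.
(s,t)=(1,1): 5·1+6·1=11≤12, 1·1+3·1=4≤14, objective 13.
(s,t)=(2,0): 5·2+6·0=10≤12, 1·2+3·0=2≤14, objective 12.
(s,t)=(0,1): 5·0+6·1=6≤12, 1·0+3·1=3≤14, objective 7.
No feasible integer point exceeds 14.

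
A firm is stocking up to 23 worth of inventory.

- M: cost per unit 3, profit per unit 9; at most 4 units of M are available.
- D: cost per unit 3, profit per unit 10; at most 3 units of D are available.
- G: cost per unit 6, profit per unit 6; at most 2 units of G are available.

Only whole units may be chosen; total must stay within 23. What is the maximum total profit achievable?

D has the best ratio (10/3); taking only D gives at most 3×10 = 30 (stopped by the supply cap of 3).
Mixing does better — 4×M and 3×D: cost 21 ≤ 23, profit 4·9 + 3·10 = 66.

66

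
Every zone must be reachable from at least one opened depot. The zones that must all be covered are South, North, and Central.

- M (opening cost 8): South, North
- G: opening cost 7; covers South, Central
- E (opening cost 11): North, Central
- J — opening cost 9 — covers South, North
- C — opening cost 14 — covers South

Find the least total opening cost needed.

Choose M and G: together they cover South, North, Central — every zone.
Total opening cost: 8 + 7 = 15.
No cover costs less than 15.

15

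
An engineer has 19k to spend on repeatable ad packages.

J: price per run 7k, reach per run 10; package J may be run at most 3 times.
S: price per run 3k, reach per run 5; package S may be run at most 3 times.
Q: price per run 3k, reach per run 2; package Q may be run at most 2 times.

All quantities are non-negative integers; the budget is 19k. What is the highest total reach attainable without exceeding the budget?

27

Take 1×J, 3×S, and 1×Q: price 19 ≤ 19, reach 1·10 + 3·5 + 1·2 = 27.
S has the best ratio (5/3) and is taken to its limit of 3; remaining capacity is filled optimally with the others.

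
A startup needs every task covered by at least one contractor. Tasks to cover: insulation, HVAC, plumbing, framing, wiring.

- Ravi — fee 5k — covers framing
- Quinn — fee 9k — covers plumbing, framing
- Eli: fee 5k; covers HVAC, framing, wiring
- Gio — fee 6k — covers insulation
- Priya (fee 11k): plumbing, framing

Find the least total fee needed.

Choose Quinn, Eli, and Gio: together they cover insulation, HVAC, plumbing, framing, wiring — every task.
Total fee: 9 + 5 + 6 = 20.
No cover costs less than 20.

20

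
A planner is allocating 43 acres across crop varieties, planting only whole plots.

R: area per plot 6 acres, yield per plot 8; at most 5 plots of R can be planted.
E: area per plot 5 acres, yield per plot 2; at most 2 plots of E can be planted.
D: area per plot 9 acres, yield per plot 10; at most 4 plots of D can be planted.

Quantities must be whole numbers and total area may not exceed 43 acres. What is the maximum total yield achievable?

5×R and 1×D: area 39 ≤ 43, yield 5·8 + 1·10 = 50.
4×R and 2×D: area 42 ≤ 43, yield 4·8 + 2·10 = 52.
Best is 52.

52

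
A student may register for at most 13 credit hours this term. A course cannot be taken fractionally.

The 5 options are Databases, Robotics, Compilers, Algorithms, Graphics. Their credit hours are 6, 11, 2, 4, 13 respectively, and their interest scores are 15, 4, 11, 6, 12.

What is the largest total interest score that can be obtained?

Allowing fractional choices, the relaxed optimum would be about 32.9, but courses are indivisible.
Databases + Compilers: credit hours 6 + 2 = 8 ≤ 13, interest score 15 + 11 = 26.
Databases + Algorithms: credit hours 6 + 4 = 10 ≤ 13, interest score 15 + 6 = 21.
Databases + Compilers + Algorithms: credit hours 6 + 2 + 4 = 12 ≤ 13, interest score 15 + 11 + 6 = 32.
Best is Databases, Compilers, and Algorithms with total interest score 32.

32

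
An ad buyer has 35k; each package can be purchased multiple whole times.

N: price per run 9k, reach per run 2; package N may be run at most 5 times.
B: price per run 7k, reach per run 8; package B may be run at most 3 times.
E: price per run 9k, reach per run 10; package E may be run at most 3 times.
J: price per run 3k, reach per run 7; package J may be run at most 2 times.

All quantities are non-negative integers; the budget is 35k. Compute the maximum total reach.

44

This is a bounded integer knapsack.
J has the best ratio (7/3); taking only J gives at most 2×7 = 14 (stopped by the supply cap of 2).
Mixing does better — 3×E and 2×J: price 33 ≤ 35, reach 3·10 + 2·7 = 44.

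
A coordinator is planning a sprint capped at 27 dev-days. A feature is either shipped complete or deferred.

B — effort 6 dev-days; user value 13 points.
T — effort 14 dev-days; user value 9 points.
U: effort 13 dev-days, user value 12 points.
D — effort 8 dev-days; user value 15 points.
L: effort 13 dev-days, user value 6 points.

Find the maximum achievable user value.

40

Take B, U, and D: effort 6 + 13 + 8 = 27 ≤ 27, user value 13 + 12 + 15 = 40.
No other feasible combination does better.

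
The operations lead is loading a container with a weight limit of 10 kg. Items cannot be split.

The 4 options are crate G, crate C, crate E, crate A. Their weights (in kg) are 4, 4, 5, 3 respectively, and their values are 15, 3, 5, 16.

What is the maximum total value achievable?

Take crate G and crate A: weight 4 + 3 = 7 ≤ 10, value 15 + 16 = 31.
No other feasible combination does better.

31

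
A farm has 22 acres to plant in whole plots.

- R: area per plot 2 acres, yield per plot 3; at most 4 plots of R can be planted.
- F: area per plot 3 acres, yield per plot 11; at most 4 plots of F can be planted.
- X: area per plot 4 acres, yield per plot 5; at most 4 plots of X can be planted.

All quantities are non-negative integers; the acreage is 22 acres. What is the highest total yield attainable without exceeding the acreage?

Take 3×R, 4×F, and 1×X: area 22 ≤ 22, yield 3·3 + 4·11 + 1·5 = 58.
F has the best ratio (11/3) and is taken to its limit of 4; remaining capacity is filled optimally with the others.

58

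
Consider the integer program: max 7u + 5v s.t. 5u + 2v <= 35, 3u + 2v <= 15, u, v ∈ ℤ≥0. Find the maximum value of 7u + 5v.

37

(u,v)=(1,6) is feasible, giving 37.
(u,v)=(0,7) is feasible, giving 35.
(u,v)=(1,5) is feasible, giving 32.
The best lattice point is (1,6), giving 37.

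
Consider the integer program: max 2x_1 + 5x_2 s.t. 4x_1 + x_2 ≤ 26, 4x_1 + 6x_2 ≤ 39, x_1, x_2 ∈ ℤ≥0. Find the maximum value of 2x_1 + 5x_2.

Relaxing integrality, the LP optimum is 32.50 at (x_1,x_2) = (0, 6.5), which is not an integer point.
(x_1,x_2)=(0,6): 4·0+1·6=6≤26, 4·0+6·6=36≤39, objective 30.
(x_1,x_2)=(1,5): 4·1+1·5=9≤26, 4·1+6·5=34≤39, objective 27.
(x_1,x_2)=(0,5): 4·0+1·5=5≤26, 4·0+6·5=30≤39, objective 25.
The best lattice point is (0,6), giving 30.

30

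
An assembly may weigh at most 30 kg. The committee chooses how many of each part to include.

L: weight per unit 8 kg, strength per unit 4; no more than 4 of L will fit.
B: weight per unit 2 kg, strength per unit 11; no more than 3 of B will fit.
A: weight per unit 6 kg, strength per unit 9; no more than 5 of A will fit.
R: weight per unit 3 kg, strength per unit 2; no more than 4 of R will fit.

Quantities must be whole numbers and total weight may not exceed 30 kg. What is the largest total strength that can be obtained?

B has the best ratio (11/2); taking only B gives at most 3×11 = 33 (stopped by the supply cap of 3).
Mixing does better — 3×B and 4×A: weight 30 ≤ 30, strength 3·11 + 4·9 = 69.

69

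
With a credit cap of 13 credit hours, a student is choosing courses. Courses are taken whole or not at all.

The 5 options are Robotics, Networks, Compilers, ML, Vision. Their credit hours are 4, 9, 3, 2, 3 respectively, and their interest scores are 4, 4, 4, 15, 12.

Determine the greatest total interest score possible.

Compilers + ML + Vision: credit hours 3 + 2 + 3 = 8 ≤ 13, interest score 4 + 15 + 12 = 31.
Robotics + Compilers + ML + Vision: credit hours 4 + 3 + 2 + 3 = 12 ≤ 13, interest score 4 + 4 + 15 + 12 = 35.
Best is Robotics, Compilers, ML, and Vision with total interest score 35.

35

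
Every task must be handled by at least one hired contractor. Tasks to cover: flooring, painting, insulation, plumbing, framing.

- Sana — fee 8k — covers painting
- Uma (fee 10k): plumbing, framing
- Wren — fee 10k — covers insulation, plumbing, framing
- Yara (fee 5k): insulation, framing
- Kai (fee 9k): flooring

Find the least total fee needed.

27

The greedy cost-per-new-task heuristic would pick Yara, Sana, Kai, and Uma for 32, but a cheaper cover exists.
Choose Sana, Wren, and Kai: together they cover flooring, painting, insulation, plumbing, framing — every task.
Total fee: 8 + 10 + 9 = 27.
No cover costs less than 27.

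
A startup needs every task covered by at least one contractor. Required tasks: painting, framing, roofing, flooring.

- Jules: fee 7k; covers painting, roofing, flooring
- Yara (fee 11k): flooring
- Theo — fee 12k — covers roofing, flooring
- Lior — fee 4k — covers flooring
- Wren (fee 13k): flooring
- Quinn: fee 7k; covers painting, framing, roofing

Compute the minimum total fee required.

11

Choose Lior and Quinn: together they cover painting, framing, roofing, flooring — every task.
Total fee: 4 + 7 = 11.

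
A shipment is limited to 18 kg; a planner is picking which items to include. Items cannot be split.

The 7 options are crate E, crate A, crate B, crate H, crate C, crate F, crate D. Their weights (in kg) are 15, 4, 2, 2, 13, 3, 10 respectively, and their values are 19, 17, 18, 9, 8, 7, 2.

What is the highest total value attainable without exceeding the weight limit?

51

Take crate A, crate B, crate H, and crate F: weight 4 + 2 + 2 + 3 = 11 ≤ 18, value 17 + 18 + 9 + 7 = 51.
No other feasible combination does better.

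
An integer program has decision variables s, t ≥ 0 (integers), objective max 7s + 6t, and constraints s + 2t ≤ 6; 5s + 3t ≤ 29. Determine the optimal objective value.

(s,t)=(5,0) is feasible, giving 35.
(s,t)=(4,1) is feasible, giving 34.
The best lattice point is (5,0), giving 35.

35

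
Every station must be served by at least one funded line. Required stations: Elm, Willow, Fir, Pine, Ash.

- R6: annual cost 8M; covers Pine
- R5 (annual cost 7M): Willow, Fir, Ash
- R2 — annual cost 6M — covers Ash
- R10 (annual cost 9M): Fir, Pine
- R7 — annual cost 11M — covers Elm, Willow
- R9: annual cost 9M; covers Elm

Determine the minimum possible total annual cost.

Choose R6, R5, and R9: together they cover Elm, Willow, Fir, Pine, Ash — every station.
Total annual cost: 8 + 7 + 9 = 24.
No cover costs less than 24.

24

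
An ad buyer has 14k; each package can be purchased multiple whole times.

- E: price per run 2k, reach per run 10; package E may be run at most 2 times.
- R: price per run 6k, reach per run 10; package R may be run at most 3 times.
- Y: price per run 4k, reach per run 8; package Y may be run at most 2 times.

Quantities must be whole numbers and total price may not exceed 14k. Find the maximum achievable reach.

38

This is a bounded integer knapsack.
E has the best ratio (10/2); taking only E gives at most 2×10 = 20 (stopped by the supply cap of 2).
Mixing does better — 2×E, 1×R, and 1×Y: price 14 ≤ 14, reach 2·10 + 1·10 + 1·8 = 38.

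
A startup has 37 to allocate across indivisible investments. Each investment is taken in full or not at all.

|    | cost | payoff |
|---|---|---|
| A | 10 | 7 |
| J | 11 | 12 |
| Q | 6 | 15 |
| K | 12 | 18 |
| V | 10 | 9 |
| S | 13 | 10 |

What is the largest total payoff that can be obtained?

45

Allowing fractional choices, the relaxed optimum would be about 52.2, but investments are indivisible.
Q + K + S: cost 6 + 12 + 13 = 31 ≤ 37, payoff 15 + 18 + 10 = 43.
A + J + Q + V: cost 10 + 11 + 6 + 10 = 37 ≤ 37, payoff 7 + 12 + 15 + 9 = 43.
J + Q + K: cost 11 + 6 + 12 = 29 ≤ 37, payoff 12 + 15 + 18 = 45.
Best is J, Q, and K with total payoff 45.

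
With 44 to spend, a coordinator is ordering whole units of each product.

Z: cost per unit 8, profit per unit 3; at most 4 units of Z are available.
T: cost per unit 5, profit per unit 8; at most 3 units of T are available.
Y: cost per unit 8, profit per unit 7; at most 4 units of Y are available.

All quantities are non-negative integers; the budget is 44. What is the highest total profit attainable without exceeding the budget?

45

Take 3×T and 3×Y: cost 39 ≤ 44, profit 3·8 + 3·7 = 45.
T has the best ratio (8/5) and is taken to its limit of 3; remaining capacity is filled optimally with the others.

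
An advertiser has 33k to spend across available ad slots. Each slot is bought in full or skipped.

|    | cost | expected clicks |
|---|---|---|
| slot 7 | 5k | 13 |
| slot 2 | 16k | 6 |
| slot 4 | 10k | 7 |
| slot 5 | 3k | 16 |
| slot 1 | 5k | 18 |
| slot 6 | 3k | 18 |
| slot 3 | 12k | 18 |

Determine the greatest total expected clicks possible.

83

Allowing fractional choices, the relaxed optimum would be about 86.5, but ad slots are indivisible.
slot 7 + slot 5 + slot 1 + slot 6 + slot 3: cost 5 + 3 + 5 + 3 + 12 = 28 ≤ 33, expected clicks 13 + 16 + 18 + 18 + 18 = 83.
slot 7 + slot 4 + slot 5 + slot 1 + slot 6: cost 5 + 10 + 3 + 5 + 3 = 26 ≤ 33, expected clicks 13 + 7 + 16 + 18 + 18 = 72.
slot 4 + slot 5 + slot 1 + slot 6 + slot 3: cost 10 + 3 + 5 + 3 + 12 = 33 ≤ 33, expected clicks 7 + 16 + 18 + 18 + 18 = 77.
Best is slot 7, slot 5, slot 1, slot 6, and slot 3 with total expected clicks 83.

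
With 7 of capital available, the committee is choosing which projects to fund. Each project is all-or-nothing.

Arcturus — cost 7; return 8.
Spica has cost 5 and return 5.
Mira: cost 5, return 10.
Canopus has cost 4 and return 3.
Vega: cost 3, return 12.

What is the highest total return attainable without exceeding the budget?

15

This is an integer program with binary decision variables.
Take Canopus and Vega: cost 4 + 3 = 7 ≤ 7, return 3 + 12 = 15.
No other feasible combination does better.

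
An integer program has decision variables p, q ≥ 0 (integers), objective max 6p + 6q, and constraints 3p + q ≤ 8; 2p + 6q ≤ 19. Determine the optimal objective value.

24

The continuous relaxation peaks at (1.81, 2.56) with value 26.25; rounding to a feasible lattice point costs some objective.
(p,q)=(2,2): 3·2+1·2=8≤8, 2·2+6·2=16≤19, objective 24.
(p,q)=(1,2): 3·1+1·2=5≤8, 2·1+6·2=14≤19, objective 18.
(p,q)=(2,1): 3·2+1·1=7≤8, 2·2+6·1=10≤19, objective 18.
The best lattice point is (2,2), giving 24.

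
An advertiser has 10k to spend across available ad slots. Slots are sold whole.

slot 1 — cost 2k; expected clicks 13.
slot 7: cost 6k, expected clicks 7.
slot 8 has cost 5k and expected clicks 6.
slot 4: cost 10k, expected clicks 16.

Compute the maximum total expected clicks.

20

Allowing fractional choices, the relaxed optimum would be about 25.8, but ad slots are indivisible.
slot 1 + slot 8: cost 2 + 5 = 7 ≤ 10, expected clicks 13 + 6 = 19.
slot 1 + slot 7: cost 2 + 6 = 8 ≤ 10, expected clicks 13 + 7 = 20.
Best is slot 1 and slot 7 with total expected clicks 20.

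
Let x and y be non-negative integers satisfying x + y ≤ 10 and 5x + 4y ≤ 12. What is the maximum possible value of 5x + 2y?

10

Relaxing integrality, the LP optimum is 12.00 at (x,y) = (2.4, 0), which is not an integer point.
(x,y)=(2,0): 1·2+1·0=2≤10, 5·2+4·0=10≤12, objective 10.
(x,y)=(1,1): 1·1+1·1=2≤10, 5·1+4·1=9≤12, objective 7.
(x,y)=(1,0): 1·1+1·0=1≤10, 5·1+4·0=5≤12, objective 5.
No feasible integer point exceeds 10.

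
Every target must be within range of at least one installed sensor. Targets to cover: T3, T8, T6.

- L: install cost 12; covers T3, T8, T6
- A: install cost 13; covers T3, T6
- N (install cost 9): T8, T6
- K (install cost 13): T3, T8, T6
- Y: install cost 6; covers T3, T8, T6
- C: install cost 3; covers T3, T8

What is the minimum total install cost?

6

The greedy cost-per-new-target heuristic would pick C and Y for 9, but a cheaper cover exists.
Y alone covers T3, T8, T6 — every target.
Total install cost: 6.
No cover costs less than 6.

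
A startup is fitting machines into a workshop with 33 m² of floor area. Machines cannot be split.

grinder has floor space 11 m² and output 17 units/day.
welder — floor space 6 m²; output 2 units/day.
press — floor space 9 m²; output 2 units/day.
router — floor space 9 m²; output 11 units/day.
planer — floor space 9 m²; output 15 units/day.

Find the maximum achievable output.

Treat it as a binary knapsack problem.
Allowing fractional choices, the relaxed optimum would be about 44.3, but machines are indivisible.
grinder + press + planer: floor space 11 + 9 + 9 = 29 ≤ 33, output 17 + 2 + 15 = 34.
grinder + welder + planer: floor space 11 + 6 + 9 = 26 ≤ 33, output 17 + 2 + 15 = 34.
grinder + router + planer: floor space 11 + 9 + 9 = 29 ≤ 33, output 17 + 11 + 15 = 43.
Best is grinder, router, and planer with total output 43.

43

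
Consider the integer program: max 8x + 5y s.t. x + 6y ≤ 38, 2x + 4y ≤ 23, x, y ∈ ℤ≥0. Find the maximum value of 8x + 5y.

88

Relaxing integrality, the LP optimum is 92.00 at (x,y) = (11.5, 0), which is not an integer point.
(x,y)=(11,0) is feasible, giving 88.
(x,y)=(10,0) is feasible, giving 80.
No feasible integer point exceeds 88.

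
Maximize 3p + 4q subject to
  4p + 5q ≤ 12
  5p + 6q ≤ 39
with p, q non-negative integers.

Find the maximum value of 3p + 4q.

9

(p,q)=(3,0): 4·3+5·0=12≤12, 5·3+6·0=15≤39, objective 9.
(p,q)=(0,2): 4·0+5·2=10≤12, 5·0+6·2=12≤39, objective 8.
(p,q)=(1,1): 4·1+5·1=9≤12, 5·1+6·1=11≤39, objective 7.
Maximum is 9 at (p,q)=(3,0).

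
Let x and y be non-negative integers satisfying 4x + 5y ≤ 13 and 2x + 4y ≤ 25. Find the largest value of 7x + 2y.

21

Relaxing integrality, the LP optimum is 22.75 at (x,y) = (3.25, 0), which is not an integer point.
(x,y)=(3,0): 4·3+5·0=12≤13, 2·3+4·0=6≤25, objective 21.
(x,y)=(2,1): 4·2+5·1=13≤13, 2·2+4·1=8≤25, objective 16.
(x,y)=(2,0): 4·2+5·0=8≤13, 2·2+4·0=4≤25, objective 14.
No feasible integer point exceeds 21.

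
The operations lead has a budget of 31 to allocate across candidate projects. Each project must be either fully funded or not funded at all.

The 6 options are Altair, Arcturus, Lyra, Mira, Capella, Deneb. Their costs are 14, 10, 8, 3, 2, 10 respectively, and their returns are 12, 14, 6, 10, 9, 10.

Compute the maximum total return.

45

Allowing fractional choices, the relaxed optimum would be about 48.1, but projects are indivisible.
Arcturus + Mira + Capella + Deneb: cost 10 + 3 + 2 + 10 = 25 ≤ 31, return 14 + 10 + 9 + 10 = 43.
Altair + Arcturus + Mira + Capella: cost 14 + 10 + 3 + 2 = 29 ≤ 31, return 12 + 14 + 10 + 9 = 45.
Best is Altair, Arcturus, Mira, and Capella with total return 45.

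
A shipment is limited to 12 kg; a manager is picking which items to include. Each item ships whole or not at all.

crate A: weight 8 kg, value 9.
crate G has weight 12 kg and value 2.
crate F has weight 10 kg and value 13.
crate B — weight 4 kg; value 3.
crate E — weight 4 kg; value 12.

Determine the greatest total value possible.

Allowing fractional choices, the relaxed optimum would be about 22.4, but items are indivisible.
crate B + crate E: weight 4 + 4 = 8 ≤ 12, value 3 + 12 = 15.
crate A + crate E: weight 8 + 4 = 12 ≤ 12, value 9 + 12 = 21.
Best is crate A and crate E with total value 21.

21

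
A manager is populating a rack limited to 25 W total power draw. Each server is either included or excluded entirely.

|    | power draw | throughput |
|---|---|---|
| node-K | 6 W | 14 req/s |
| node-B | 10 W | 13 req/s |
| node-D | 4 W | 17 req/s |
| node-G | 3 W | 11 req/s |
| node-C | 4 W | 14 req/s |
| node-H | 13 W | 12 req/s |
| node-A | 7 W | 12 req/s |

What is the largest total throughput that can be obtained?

68

This is an integer program with binary decision variables.
Allowing fractional choices, the relaxed optimum would be about 69.3, but servers are indivisible.
node-K + node-D + node-C + node-A: power draw 6 + 4 + 4 + 7 = 21 ≤ 25, throughput 14 + 17 + 14 + 12 = 57.
node-K + node-D + node-G + node-C + node-A: power draw 6 + 4 + 3 + 4 + 7 = 24 ≤ 25, throughput 14 + 17 + 11 + 14 + 12 = 68.
node-K + node-B + node-D + node-C: power draw 6 + 10 + 4 + 4 = 24 ≤ 25, throughput 14 + 13 + 17 + 14 = 58.
Best is node-K, node-D, node-G, node-C, and node-A with total throughput 68.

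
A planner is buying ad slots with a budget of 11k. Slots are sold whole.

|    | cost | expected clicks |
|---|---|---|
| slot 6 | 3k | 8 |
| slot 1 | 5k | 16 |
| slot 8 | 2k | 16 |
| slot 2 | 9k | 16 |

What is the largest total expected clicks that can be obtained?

40

Allowing fractional choices, the relaxed optimum would be about 41.8, but ad slots are indivisible.
slot 8 + slot 2: cost 2 + 9 = 11 ≤ 11, expected clicks 16 + 16 = 32.
slot 6 + slot 1 + slot 8: cost 3 + 5 + 2 = 10 ≤ 11, expected clicks 8 + 16 + 16 = 40.
slot 1 + slot 8: cost 5 + 2 = 7 ≤ 11, expected clicks 16 + 16 = 32.
Best is slot 6, slot 1, and slot 8 with total expected clicks 40.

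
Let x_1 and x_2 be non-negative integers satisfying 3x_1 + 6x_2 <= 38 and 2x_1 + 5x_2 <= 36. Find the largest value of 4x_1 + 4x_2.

Relaxing integrality, the LP optimum is 50.67 at (x_1,x_2) = (12.7, 0), which is not an integer point.
(x_1,x_2)=(12,0) is feasible, giving 48.
(x_1,x_2)=(11,0) is feasible, giving 44.
The best lattice point is (12,0), giving 48.

48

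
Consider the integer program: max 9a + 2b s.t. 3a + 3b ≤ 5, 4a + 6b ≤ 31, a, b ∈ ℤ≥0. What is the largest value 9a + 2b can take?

9

(a,b)=(1,0): 3·1+3·0=3≤5, 4·1+6·0=4≤31, objective 9.
(a,b)=(0,1): 3·0+3·1=3≤5, 4·0+6·1=6≤31, objective 2.
(a,b)=(0,0): 3·0+3·0=0≤5, 4·0+6·0=0≤31, objective 0.
Maximum is 9 at (a,b)=(1,0).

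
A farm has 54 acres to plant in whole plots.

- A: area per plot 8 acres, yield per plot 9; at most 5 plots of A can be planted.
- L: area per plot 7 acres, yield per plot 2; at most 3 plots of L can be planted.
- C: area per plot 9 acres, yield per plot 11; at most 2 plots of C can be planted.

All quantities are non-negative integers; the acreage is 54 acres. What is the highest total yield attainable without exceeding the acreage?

C has the best ratio (11/9); taking only C gives at most 2×11 = 22 (stopped by the supply cap of 2).
Mixing does better — 4×A and 2×C: area 50 ≤ 54, yield 4·9 + 2·11 = 58.

58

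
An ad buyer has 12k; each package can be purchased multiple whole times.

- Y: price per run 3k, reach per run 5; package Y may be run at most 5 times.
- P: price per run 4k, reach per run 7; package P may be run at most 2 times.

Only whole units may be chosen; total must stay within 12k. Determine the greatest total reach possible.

20

P has the best ratio (7/4); taking only P gives at most 2×7 = 14 (stopped by the supply cap of 2).
Mixing does better — 4×Y: price 12 ≤ 12, reach 4·5 = 20.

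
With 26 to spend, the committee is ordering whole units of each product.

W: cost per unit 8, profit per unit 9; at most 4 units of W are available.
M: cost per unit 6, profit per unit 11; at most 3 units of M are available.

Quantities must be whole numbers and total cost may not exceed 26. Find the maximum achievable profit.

M has the best ratio (11/6); taking only M gives at most 3×11 = 33 (stopped by the supply cap of 3).
Mixing does better — 1×W and 3×M: cost 26 ≤ 26, profit 1·9 + 3·11 = 42.

42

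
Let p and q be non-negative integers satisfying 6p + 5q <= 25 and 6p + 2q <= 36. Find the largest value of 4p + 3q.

Relaxing integrality, the LP optimum is 16.67 at (p,q) = (4.17, 0), which is not an integer point.
(p,q)=(4,0): 6·4+5·0=24≤25, 6·4+2·0=24≤36, objective 16.
(p,q)=(3,1): 6·3+5·1=23≤25, 6·3+2·1=20≤36, objective 15.
Maximum is 16 at (p,q)=(4,0).

16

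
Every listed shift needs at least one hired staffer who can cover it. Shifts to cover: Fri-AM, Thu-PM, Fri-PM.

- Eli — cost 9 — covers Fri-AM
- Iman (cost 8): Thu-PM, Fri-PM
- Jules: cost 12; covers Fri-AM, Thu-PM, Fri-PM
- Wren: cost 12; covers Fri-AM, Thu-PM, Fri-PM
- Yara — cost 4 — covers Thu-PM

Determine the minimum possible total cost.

12

The greedy cost-per-new-shift heuristic would pick Iman and Eli for 17, but a cheaper cover exists.
Jules alone covers Fri-AM, Thu-PM, Fri-PM — every shift.
Total cost: 12.
No cover costs less than 12.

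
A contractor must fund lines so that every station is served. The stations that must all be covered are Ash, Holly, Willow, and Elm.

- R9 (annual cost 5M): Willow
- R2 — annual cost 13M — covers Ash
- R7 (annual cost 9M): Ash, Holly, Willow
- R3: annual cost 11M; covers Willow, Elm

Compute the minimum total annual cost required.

Choose R7 and R3: together they cover Ash, Holly, Willow, Elm — every station.
Total annual cost: 9 + 11 = 20.

20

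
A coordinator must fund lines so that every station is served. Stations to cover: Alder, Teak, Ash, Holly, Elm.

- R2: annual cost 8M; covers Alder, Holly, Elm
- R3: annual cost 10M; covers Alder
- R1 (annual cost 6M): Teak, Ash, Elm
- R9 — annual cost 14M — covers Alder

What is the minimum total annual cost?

Choose R2 and R1: together they cover Alder, Teak, Ash, Holly, Elm — every station.
Total annual cost: 8 + 6 = 14.
No cover costs less than 14.

14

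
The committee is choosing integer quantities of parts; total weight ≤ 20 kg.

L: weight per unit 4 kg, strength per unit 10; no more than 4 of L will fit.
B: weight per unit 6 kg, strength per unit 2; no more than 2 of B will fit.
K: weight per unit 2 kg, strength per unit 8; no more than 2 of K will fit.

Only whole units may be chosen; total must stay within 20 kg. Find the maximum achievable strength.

56

K has the best ratio (8/2); taking only K gives at most 2×8 = 16 (stopped by the supply cap of 2).
Mixing does better — 4×L and 2×K: weight 20 ≤ 20, strength 4·10 + 2·8 = 56.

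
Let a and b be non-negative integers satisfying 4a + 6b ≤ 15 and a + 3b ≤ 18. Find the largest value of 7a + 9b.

The continuous relaxation peaks at (3.75, 0) with value 26.25; rounding to a feasible lattice point costs some objective.
(a,b)=(2,1): 4·2+6·1=14≤15, 1·2+3·1=5≤18, objective 23.
(a,b)=(3,0): 4·3+6·0=12≤15, 1·3+3·0=3≤18, objective 21.
(a,b)=(1,1): 4·1+6·1=10≤15, 1·1+3·1=4≤18, objective 16.
Maximum is 23 at (a,b)=(2,1).

23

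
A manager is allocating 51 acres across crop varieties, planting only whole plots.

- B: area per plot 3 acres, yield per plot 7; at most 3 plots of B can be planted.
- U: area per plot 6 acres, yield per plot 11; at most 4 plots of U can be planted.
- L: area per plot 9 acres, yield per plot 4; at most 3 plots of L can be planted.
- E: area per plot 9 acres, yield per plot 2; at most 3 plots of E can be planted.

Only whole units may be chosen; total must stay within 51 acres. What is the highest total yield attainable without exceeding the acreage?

B has the best ratio (7/3); taking only B gives at most 3×7 = 21 (stopped by the supply cap of 3).
Mixing does better — 3×B, 4×U, and 2×L: area 51 ≤ 51, yield 3·7 + 4·11 + 2·4 = 73.

73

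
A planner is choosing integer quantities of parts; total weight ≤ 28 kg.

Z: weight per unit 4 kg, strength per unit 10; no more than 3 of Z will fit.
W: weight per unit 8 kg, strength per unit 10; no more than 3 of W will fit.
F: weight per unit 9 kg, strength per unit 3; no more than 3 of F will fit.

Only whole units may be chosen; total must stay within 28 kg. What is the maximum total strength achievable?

50

This is a bounded integer knapsack.
Take 3×Z and 2×W: weight 28 ≤ 28, strength 3·10 + 2·10 = 50.
Z has the best ratio (10/4) and is taken to its limit of 3; remaining capacity is filled optimally with the others.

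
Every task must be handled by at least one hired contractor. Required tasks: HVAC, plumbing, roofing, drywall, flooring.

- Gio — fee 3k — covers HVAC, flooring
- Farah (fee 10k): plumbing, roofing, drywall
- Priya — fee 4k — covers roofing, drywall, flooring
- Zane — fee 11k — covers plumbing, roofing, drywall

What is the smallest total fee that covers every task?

13

This is an integer covering problem.
Choose Gio and Farah: together they cover HVAC, plumbing, roofing, drywall, flooring — every task.
Total fee: 3 + 10 = 13.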